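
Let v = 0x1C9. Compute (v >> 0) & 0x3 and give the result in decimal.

1

v = 111001001
Shift right by 0: 111001001
Mask low 2 bits: 01 = 1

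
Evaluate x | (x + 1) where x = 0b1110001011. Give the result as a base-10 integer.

x = 1110001011 = 907
x + 1 = 1110001100
OR    = 1110001111 = 911
(x | (x + 1) sets the lowest cleared bit.)

911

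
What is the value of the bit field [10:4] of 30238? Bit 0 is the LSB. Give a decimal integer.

97

v = 111011000011110
Shift right by 4: 11101100001
Mask low 7 bits: 1100001 = 97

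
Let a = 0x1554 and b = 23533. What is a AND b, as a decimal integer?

4420

0x1554 = 001010101010100
23533 = 101101111101101
AND → 001000101000100 = 4420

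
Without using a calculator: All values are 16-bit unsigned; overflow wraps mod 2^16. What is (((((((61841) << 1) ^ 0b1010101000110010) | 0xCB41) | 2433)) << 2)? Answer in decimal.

61841 = 1111000110010001
→ << 1 (mod 2^16) → 1110001100100010 = 58146
0b1010101000110010 = 1010101000110010
→ ^ → 0100100100010000 = 18704
0xCB41 = 1100101101000001
→ | → 1100101101010001 = 52049
2433 = 0000100110000001
→ | → 1100101111010001 = 52177
→ << 2 (mod 2^16) → 0010111101000100 = 12100

12100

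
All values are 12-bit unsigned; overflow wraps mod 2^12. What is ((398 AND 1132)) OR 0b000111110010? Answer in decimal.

398 = 000110001110
1132 = 010001101100
→ AND → 000000001100 = 12
0b000111110010 = 000111110010
→ OR → 000111111110 = 510

510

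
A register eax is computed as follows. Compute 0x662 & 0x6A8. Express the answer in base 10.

1568

0x662 = 11001100010
0x6A8 = 11010101000
AND → 11000100000 = 1568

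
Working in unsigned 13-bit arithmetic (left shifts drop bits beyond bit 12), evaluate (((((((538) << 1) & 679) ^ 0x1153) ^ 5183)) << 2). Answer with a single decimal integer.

5408

538 = 0001000011010
→ << 1 (mod 2^13) → 0010000110100 = 1076
679 = 0001010100111
→ & → 0000000100100 = 36
0x1153 = 1000101010011
→ ^ → 1000101110111 = 4471
5183 = 1010000111111
→ ^ → 0010101001000 = 1352
→ << 2 (mod 2^13) → 1010100100000 = 5408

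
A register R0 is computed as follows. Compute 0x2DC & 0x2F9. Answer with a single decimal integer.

0x2DC = 1011011100
0x2F9 = 1011111001
AND → 1011011000 = 728

728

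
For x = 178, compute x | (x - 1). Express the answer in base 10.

x = 10110010 = 178
x - 1 = 10110001
OR    = 10110011 = 179
(x | (x - 1) sets all bits below the lowest set bit.)

179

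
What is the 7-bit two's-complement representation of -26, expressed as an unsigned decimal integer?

26 in 7 bits: 0011010
Invert: 1100101
Add 1:  1100110 = 102
(Check: 2^7 - 26 = 128 - 26 = 102.)

102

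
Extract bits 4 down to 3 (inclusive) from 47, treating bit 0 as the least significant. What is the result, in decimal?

v = 0000101111
Shift right by 3: 0000101
Mask low 2 bits: 01 = 1

1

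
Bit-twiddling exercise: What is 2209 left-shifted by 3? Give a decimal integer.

17672

2209 = 000100010100001
shift left by 3 → 100010100001000 = 17672
(equivalently, 2209 × 2^3 = 2209 × 8)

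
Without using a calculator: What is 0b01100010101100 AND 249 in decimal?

a = 1100010101100
249 = 0000011111001
AND → 0000010101000 = 168

168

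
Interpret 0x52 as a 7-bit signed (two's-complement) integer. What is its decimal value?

pattern = 1010010 (MSB is 1 ⇒ negative)
Invert: 0101101, add 1 → 0101110 = 46, so the value is -46.
(Equivalently: 82 - 2^7 = 82 - 128 = -46.)

-46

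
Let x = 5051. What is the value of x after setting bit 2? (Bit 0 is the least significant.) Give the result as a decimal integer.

x = 0001001110111011
bit 2 is currently 0; set it via x | (1 << 2) = x | 4
→ 0001001110111111 = 5055

5055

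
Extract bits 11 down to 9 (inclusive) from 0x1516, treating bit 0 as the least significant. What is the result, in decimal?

v = 1010100010110
Shift right by 9: 1010
Mask low 3 bits: 010 = 2

2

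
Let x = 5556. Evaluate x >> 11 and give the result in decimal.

5556 = 1010110110100
shift right by 11 → 0000000000010 = 2
(equivalently, floor(5556 / 2048))

2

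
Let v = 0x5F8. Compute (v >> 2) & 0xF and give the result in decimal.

14

v = 010111111000
Shift right by 2: 0101111110
Mask low 4 bits: 1110 = 14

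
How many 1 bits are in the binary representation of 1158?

4

1158 = 10010000110
Count the 1s: 1 + 1 + 1 + 1 = 4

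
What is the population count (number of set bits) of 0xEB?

6

0xEB = 11101011
Count the 1s: 1 + 1 + 1 + 1 + 1 + 1 = 6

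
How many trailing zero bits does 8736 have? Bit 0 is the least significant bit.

5

8736 = 10001000100000
Trailing zeros: 5, so the lowest set bit is bit 5 (value 32).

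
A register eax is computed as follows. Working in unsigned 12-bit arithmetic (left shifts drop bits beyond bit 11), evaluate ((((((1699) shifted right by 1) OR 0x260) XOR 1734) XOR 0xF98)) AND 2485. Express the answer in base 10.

2085

1699 = 011010100011
→ shifted right by 1 → 001101010001 = 849
0x260 = 001001100000
→ OR → 001101110001 = 881
1734 = 011011000110
→ XOR → 010110110111 = 1463
0xF98 = 111110011000
→ XOR → 101000101111 = 2607
2485 = 100110110101
→ AND → 100000100101 = 2085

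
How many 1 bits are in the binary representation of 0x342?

4

0x342 = 1101000010
Count the 1s: 1 + 1 + 1 + 1 = 4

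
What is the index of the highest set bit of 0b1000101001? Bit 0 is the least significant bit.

9

0b1000101001 = 1000101001
The topmost 1 is at position 9 (since 2^9 = 512 ≤ 553 < 1024).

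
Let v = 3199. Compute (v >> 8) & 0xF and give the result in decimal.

v = 110001111111
Shift right by 8: 1100
Mask low 4 bits: 1100 = 12

12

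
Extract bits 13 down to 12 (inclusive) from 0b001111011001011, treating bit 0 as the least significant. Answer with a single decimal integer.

1

v = 001111011001011
Shift right by 12: 001
Mask low 2 bits: 01 = 1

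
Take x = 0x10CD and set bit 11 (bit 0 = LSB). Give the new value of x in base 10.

6349

x = 1000011001101
bit 11 is currently 0; set it via x | (1 << 11) = x | 2048
→ 1100011001101 = 6349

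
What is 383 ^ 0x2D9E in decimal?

11489

383 = 00000101111111
0x2D9E = 10110110011110
XOR → 10110011100001 = 11489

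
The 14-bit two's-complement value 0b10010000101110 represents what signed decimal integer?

-7122

pattern = 10010000101110 (MSB is 1 ⇒ negative)
Invert: 01101111010001, add 1 → 01101111010010 = 7122, so the value is -7122.
(Equivalently: 9262 - 2^14 = 9262 - 16384 = -7122.)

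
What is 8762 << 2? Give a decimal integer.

8762 = 0010001000111010
shift left by 2 → 1000100011101000 = 35048
(equivalently, 8762 × 2^2 = 8762 × 4)

35048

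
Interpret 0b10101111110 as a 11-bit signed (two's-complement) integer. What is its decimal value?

pattern = 10101111110 (MSB is 1 ⇒ negative)
Invert: 01010000001, add 1 → 01010000010 = 642, so the value is -642.
(Equivalently: 1406 - 2^11 = 1406 - 2048 = -642.)

-642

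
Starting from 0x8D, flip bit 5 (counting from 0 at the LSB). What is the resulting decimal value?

173

x = 10001101
bit 5 is currently 0; toggle it via x ^ (1 << 5) = x ^ 32
→ 10101101 = 173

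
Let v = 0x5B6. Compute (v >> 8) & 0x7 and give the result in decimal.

v = 010110110110
Shift right by 8: 0101
Mask low 3 bits: 101 = 5

5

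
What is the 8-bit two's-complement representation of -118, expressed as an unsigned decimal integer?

138

118 in 8 bits: 01110110
Invert: 10001001
Add 1:  10001010 = 138
(Check: 2^8 - 118 = 256 - 118 = 138.)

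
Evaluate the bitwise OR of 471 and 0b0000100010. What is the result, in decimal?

503

471 = 111010111
b = 000100010
 OR → 111110111 = 503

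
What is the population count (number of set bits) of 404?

404 = 110010100
Count the 1s: 1 + 1 + 1 + 1 = 4

4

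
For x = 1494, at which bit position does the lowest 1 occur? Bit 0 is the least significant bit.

1

1494 = 10111010110
Trailing zeros: 1, so the lowest set bit is bit 1 (value 2).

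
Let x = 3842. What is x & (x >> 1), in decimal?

1792

x = 111100000010 = 3842
x>>1 = 011110000001
AND  = 011100000000 = 1792
(x & (x >> 1) has a 1 wherever x has two consecutive 1 bits.)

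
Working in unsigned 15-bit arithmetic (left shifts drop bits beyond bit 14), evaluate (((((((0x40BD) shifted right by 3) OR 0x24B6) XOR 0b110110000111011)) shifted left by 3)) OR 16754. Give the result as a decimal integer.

17778

0x40BD = 100000010111101
→ shifted right by 3 → 000100000010111 = 2071
0x24B6 = 010010010110110
→ OR → 010110010110111 = 11447
0b110110000111011 = 110110000111011
→ XOR → 100000010001100 = 16524
→ shifted left by 3 (mod 2^15) → 000010001100000 = 1120
16754 = 100000101110010
→ OR → 100010101110010 = 17778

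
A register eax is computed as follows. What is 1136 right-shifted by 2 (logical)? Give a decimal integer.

284

1136 = 10001110000
shift right by 2 → 00100011100 = 284
(equivalently, floor(1136 / 4))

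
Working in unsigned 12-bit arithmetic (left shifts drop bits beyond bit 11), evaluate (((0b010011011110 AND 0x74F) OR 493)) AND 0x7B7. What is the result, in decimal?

0b010011011110 = 010011011110
0x74F = 011101001111
→ AND → 010001001110 = 1102
493 = 000111101101
→ OR → 010111101111 = 1519
0x7B7 = 011110110111
→ AND → 010110100111 = 1447

1447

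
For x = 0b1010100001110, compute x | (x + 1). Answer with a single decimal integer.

x = 1010100001110 = 5390
x + 1 = 1010100001111
OR    = 1010100001111 = 5391
(x | (x + 1) sets the lowest cleared bit.)

5391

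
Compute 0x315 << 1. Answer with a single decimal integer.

0x315 = 01100010101
shift left by 1 → 11000101010 = 1578
(equivalently, 789 × 2^1 = 789 × 2)

1578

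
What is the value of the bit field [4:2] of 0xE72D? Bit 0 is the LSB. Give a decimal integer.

3

v = 1110011100101101
Shift right by 2: 11100111001011
Mask low 3 bits: 011 = 3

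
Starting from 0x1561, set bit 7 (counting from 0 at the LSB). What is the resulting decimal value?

5601

x = 1010101100001
bit 7 is currently 0; set it via x | (1 << 7) = x | 128
→ 1010111100001 = 5601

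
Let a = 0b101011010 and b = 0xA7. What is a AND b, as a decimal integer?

2

a = 101011010
0xA7 = 010100111
AND → 000000010 = 2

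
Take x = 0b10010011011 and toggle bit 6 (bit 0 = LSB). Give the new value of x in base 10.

x = 10010011011
bit 6 is currently 0; toggle it via x ^ (1 << 6) = x ^ 64
→ 10011011011 = 1243

1243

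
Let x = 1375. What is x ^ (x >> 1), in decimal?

x = 10101011111 = 1375
x>>1 = 01010101111
XOR  = 11111110000 = 2032
(x ^ (x >> 1) gives the standard binary-reflected Gray code of x.)

2032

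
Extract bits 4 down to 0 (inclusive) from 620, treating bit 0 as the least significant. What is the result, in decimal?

v = 1001101100
Shift right by 0: 1001101100
Mask low 5 bits: 01100 = 12

12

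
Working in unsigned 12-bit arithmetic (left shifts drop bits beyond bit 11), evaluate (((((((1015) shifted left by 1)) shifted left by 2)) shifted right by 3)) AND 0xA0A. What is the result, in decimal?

1015 = 001111110111
→ shifted left by 1 (mod 2^12) → 011111101110 = 2030
→ shifted left by 2 (mod 2^12) → 111110111000 = 4024
→ shifted right by 3 → 000111110111 = 503
0xA0A = 101000001010
→ AND → 000000000010 = 2

2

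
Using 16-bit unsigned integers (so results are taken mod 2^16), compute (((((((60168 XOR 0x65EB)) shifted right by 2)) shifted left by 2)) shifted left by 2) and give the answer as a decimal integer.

60168 = 1110101100001000
0x65EB = 0110010111101011
→ XOR → 1000111011100011 = 36579
→ shifted right by 2 → 0010001110111000 = 9144
→ shifted left by 2 (mod 2^16) → 1000111011100000 = 36576
→ shifted left by 2 (mod 2^16) → 0011101110000000 = 15232

15232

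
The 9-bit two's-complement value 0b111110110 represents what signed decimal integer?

-10

pattern = 111110110 (MSB is 1 ⇒ negative)
Invert: 000001001, add 1 → 000001010 = 10, so the value is -10.
(Equivalently: 502 - 2^9 = 502 - 512 = -10.)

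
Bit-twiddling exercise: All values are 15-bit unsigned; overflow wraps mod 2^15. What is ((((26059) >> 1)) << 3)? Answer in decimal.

5928

26059 = 110010111001011
→ >> 1 → 011001011100101 = 13029
→ << 3 (mod 2^15) → 001011100101000 = 5928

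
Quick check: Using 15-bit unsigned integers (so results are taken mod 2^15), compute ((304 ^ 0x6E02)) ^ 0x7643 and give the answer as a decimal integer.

6513

304 = 000000100110000
0x6E02 = 110111000000010
→ ^ → 110111100110010 = 28466
0x7643 = 111011001000011
→ ^ → 001100101110001 = 6513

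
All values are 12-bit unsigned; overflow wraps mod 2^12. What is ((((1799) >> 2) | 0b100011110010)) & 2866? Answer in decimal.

2354

1799 = 011100000111
→ >> 2 → 000111000001 = 449
0b100011110010 = 100011110010
→ | → 100111110011 = 2547
2866 = 101100110010
→ & → 100100110010 = 2354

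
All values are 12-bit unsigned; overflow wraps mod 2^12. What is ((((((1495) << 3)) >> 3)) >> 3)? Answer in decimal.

1495 = 010111010111
→ << 3 (mod 2^12) → 111010111000 = 3768
→ >> 3 → 000111010111 = 471
→ >> 3 → 000000111010 = 58

58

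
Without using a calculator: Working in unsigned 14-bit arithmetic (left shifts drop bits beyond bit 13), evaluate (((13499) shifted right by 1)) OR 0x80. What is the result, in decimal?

6877

13499 = 11010010111011
→ shifted right by 1 → 01101001011101 = 6749
0x80 = 00000010000000
→ OR → 01101011011101 = 6877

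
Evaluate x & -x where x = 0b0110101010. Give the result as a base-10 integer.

x = 110101010 = 426
-x (two's complement) = …001010110
AND   = 000000010 = 2
(x & -x isolates the lowest set bit of x.)

2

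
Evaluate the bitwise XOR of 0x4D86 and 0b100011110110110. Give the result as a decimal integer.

0x4D86 = 100110110000110
b = 100011110110110
XOR → 000101000110000 = 2608

2608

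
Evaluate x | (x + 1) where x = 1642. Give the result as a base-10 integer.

1643

x = 11001101010 = 1642
x + 1 = 11001101011
OR    = 11001101011 = 1643
(x | (x + 1) sets the lowest cleared bit.)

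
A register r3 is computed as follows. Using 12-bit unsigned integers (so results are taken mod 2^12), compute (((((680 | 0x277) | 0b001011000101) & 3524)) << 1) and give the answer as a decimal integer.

392

680 = 001010101000
0x277 = 001001110111
→ | → 001011111111 = 767
0b001011000101 = 001011000101
→ | → 001011111111 = 767
3524 = 110111000100
→ & → 000011000100 = 196
→ << 1 (mod 2^12) → 000110001000 = 392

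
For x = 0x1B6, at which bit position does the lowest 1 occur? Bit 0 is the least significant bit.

1

0x1B6 = 110110110
Trailing zeros: 1, so the lowest set bit is bit 1 (value 2).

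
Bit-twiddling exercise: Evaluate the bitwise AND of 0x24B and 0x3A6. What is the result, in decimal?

0x24B = 1001001011
0x3A6 = 1110100110
AND → 1000000010 = 514

514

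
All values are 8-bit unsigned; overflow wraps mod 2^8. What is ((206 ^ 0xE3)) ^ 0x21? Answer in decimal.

206 = 11001110
0xE3 = 11100011
→ ^ → 00101101 = 45
0x21 = 00100001
→ ^ → 00001100 = 12

12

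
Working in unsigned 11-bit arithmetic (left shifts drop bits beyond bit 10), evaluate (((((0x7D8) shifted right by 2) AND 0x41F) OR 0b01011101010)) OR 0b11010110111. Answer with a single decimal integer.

0x7D8 = 11111011000
→ shifted right by 2 → 00111110110 = 502
0x41F = 10000011111
→ AND → 00000010110 = 22
0b01011101010 = 01011101010
→ OR → 01011111110 = 766
0b11010110111 = 11010110111
→ OR → 11011111111 = 1791

1791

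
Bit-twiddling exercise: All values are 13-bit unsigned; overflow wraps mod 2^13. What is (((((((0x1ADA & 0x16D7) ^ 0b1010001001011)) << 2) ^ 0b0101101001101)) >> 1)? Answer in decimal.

0x1ADA = 1101011011010
0x16D7 = 1011011010111
→ & → 1001011010010 = 4818
0b1010001001011 = 1010001001011
→ ^ → 0011010011001 = 1689
→ << 2 (mod 2^13) → 1101001100100 = 6756
0b0101101001101 = 0101101001101
→ ^ → 1000100101001 = 4393
→ >> 1 → 0100010010100 = 2196

2196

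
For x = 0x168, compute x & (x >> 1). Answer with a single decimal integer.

x = 101101000 = 360
x>>1 = 010110100
AND  = 000100000 = 32
(x & (x >> 1) has a 1 wherever x has two consecutive 1 bits.)

32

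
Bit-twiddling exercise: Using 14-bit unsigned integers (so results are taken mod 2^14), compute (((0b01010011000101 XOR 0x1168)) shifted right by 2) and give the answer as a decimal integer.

0b01010011000101 = 01010011000101
0x1168 = 01000101101000
→ XOR → 00010110101101 = 1453
→ shifted right by 2 → 00000101101011 = 363

363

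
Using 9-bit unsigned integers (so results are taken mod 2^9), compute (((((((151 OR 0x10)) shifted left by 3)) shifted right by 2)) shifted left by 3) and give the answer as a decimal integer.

151 = 010010111
0x10 = 000010000
→ OR → 010010111 = 151
→ shifted left by 3 (mod 2^9) → 010111000 = 184
→ shifted right by 2 → 000101110 = 46
→ shifted left by 3 (mod 2^9) → 101110000 = 368

368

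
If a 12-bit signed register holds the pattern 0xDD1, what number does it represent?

pattern = 110111010001 (MSB is 1 ⇒ negative)
Invert: 001000101110, add 1 → 001000101111 = 559, so the value is -559.
(Equivalently: 3537 - 2^12 = 3537 - 4096 = -559.)

-559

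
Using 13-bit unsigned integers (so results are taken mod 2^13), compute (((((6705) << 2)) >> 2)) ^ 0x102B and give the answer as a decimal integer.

4634

6705 = 1101000110001
→ << 2 (mod 2^13) → 0100011000100 = 2244
→ >> 2 → 0001000110001 = 561
0x102B = 1000000101011
→ ^ → 1001000011010 = 4634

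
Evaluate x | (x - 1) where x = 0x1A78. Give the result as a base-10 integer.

x = 1101001111000 = 6776
x - 1 = 1101001110111
OR    = 1101001111111 = 6783
(x | (x - 1) sets all bits below the lowest set bit.)

6783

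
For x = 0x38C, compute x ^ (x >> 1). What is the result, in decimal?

586

x = 1110001100 = 908
x>>1 = 0111000110
XOR  = 1001001010 = 586
(x ^ (x >> 1) gives the standard binary-reflected Gray code of x.)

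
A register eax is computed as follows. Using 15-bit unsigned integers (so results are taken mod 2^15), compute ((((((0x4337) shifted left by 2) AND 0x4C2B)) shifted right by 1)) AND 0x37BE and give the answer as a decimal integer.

0x4337 = 100001100110111
→ shifted left by 2 (mod 2^15) → 000110011011100 = 3292
0x4C2B = 100110000101011
→ AND → 000110000001000 = 3080
→ shifted right by 1 → 000011000000100 = 1540
0x37BE = 011011110111110
→ AND → 000011000000100 = 1540

1540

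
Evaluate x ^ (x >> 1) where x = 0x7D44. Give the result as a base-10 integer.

17382

x = 111110101000100 = 32068
x>>1 = 011111010100010
XOR  = 100001111100110 = 17382
(x ^ (x >> 1) gives the standard binary-reflected Gray code of x.)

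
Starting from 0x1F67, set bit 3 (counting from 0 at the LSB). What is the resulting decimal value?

x = 1111101100111
bit 3 is currently 0; set it via x | (1 << 3) = x | 8
→ 1111101101111 = 8047

8047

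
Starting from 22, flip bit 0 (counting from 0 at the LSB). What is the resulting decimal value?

23

x = 000010110
bit 0 is currently 0; toggle it via x ^ (1 << 0) = x ^ 1
→ 000010111 = 23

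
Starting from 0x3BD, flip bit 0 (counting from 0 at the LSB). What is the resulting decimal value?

956

x = 00001110111101
bit 0 is currently 1; toggle it via x ^ (1 << 0) = x ^ 1
→ 00001110111100 = 956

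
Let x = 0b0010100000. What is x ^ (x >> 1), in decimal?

x = 10100000 = 160
x>>1 = 01010000
XOR  = 11110000 = 240
(x ^ (x >> 1) gives the standard binary-reflected Gray code of x.)

240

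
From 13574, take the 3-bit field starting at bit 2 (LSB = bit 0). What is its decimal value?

1

v = 11010100000110
Shift right by 2: 110101000001
Mask low 3 bits: 001 = 1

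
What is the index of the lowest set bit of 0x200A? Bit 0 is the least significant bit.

1

0x200A = 10000000001010
Trailing zeros: 1, so the lowest set bit is bit 1 (value 2).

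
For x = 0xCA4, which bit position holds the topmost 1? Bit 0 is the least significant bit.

0xCA4 = 110010100100
The topmost 1 is at position 11 (since 2^11 = 2048 ≤ 3236 < 4096).

11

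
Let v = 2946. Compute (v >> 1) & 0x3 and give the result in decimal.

1

v = 00101110000010
Shift right by 1: 0010111000001
Mask low 2 bits: 01 = 1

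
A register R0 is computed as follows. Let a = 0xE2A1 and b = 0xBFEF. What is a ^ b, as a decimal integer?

23886

0xE2A1 = 1110001010100001
0xBFEF = 1011111111101111
XOR → 0101110101001110 = 23886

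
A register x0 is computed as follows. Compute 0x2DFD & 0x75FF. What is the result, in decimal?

9725

0x2DFD = 010110111111101
0x75FF = 111010111111111
AND → 010010111111101 = 9725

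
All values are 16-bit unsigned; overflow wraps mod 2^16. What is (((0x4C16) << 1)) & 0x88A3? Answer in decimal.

0x4C16 = 0100110000010110
→ << 1 (mod 2^16) → 1001100000101100 = 38956
0x88A3 = 1000100010100011
→ & → 1000100000100000 = 34848

34848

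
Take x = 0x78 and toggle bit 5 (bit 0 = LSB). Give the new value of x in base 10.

88

x = 001111000
bit 5 is currently 1; toggle it via x ^ (1 << 5) = x ^ 32
→ 001011000 = 88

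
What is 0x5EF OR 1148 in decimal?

0x5EF = 10111101111
1148 = 10001111100
 OR → 10111111111 = 1535

1535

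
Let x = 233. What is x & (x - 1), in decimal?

x = 11101001 = 233
x - 1 = 11101000
AND   = 11101000 = 232
(x & (x - 1) clears the lowest set bit of x.)

232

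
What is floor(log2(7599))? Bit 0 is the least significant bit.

7599 = 1110110101111
The topmost 1 is at position 12 (since 2^12 = 4096 ≤ 7599 < 8192).

12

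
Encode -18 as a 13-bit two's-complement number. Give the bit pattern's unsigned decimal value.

8174

18 in 13 bits: 0000000010010
Invert: 1111111101101
Add 1:  1111111101110 = 8174
(Check: 2^13 - 18 = 8192 - 18 = 8174.)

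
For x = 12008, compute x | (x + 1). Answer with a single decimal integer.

x = 10111011101000 = 12008
x + 1 = 10111011101001
OR    = 10111011101001 = 12009
(x | (x + 1) sets the lowest cleared bit.)

12009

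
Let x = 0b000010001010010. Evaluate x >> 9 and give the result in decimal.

2

x = 10001010010
shift right by 9 → 00000000010 = 2
(equivalently, floor(1106 / 512))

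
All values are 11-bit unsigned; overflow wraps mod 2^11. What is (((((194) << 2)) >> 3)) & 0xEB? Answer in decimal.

194 = 00011000010
→ << 2 (mod 2^11) → 01100001000 = 776
→ >> 3 → 00001100001 = 97
0xEB = 00011101011
→ & → 00001100001 = 97

97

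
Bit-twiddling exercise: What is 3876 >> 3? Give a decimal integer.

484

3876 = 111100100100
shift right by 3 → 000111100100 = 484
(equivalently, floor(3876 / 8))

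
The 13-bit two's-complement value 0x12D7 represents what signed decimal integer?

-3369

pattern = 1001011010111 (MSB is 1 ⇒ negative)
Invert: 0110100101000, add 1 → 0110100101001 = 3369, so the value is -3369.
(Equivalently: 4823 - 2^13 = 4823 - 8192 = -3369.)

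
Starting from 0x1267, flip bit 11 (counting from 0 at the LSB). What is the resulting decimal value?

x = 0001001001100111
bit 11 is currently 0; toggle it via x ^ (1 << 11) = x ^ 2048
→ 0001101001100111 = 6759

6759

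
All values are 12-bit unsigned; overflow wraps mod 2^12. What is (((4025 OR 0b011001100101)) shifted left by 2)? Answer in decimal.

4084

4025 = 111110111001
0b011001100101 = 011001100101
→ OR → 111111111101 = 4093
→ shifted left by 2 (mod 2^12) → 111111110100 = 4084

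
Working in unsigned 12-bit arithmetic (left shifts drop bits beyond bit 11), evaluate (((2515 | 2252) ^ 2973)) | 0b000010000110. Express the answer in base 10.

710

2515 = 100111010011
2252 = 100011001100
→ | → 100111011111 = 2527
2973 = 101110011101
→ ^ → 001001000010 = 578
0b000010000110 = 000010000110
→ | → 001011000110 = 710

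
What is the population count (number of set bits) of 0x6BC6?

9

0x6BC6 = 110101111000110
Count the 1s: 1 + 1 + 1 + 1 + 1 + 1 + 1 + 1 + 1 = 9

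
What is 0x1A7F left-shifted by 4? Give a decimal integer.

0x1A7F = 00001101001111111
shift left by 4 → 11010011111110000 = 108528
(equivalently, 6783 × 2^4 = 6783 × 16)

108528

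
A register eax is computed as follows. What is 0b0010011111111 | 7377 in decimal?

a = 0010011111111
7377 = 1110011010001
 OR → 1110011111111 = 7423

7423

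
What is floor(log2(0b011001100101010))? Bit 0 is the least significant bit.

13

0b011001100101010 = 11001100101010
The topmost 1 is at position 13 (since 2^13 = 8192 ≤ 13098 < 16384).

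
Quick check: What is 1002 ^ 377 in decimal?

1002 = 1111101010
377 = 0101111001
XOR → 1010010011 = 659

659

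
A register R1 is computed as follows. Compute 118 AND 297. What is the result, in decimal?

118 = 001110110
297 = 100101001
AND → 000100000 = 32

32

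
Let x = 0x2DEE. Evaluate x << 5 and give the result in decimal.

0x2DEE = 0000010110111101110
shift left by 5 → 1011011110111000000 = 376256
(equivalently, 11758 × 2^5 = 11758 × 32)

376256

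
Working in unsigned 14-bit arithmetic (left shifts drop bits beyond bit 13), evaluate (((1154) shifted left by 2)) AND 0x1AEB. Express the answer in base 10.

1154 = 00010010000010
→ shifted left by 2 (mod 2^14) → 01001000001000 = 4616
0x1AEB = 01101011101011
→ AND → 01001000001000 = 4616

4616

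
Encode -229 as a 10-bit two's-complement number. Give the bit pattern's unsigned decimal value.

795

229 in 10 bits: 0011100101
Invert: 1100011010
Add 1:  1100011011 = 795
(Check: 2^10 - 229 = 1024 - 229 = 795.)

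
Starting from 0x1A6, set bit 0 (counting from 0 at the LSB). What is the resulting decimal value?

x = 110100110
bit 0 is currently 0; set it via x | (1 << 0) = x | 1
→ 110100111 = 423

423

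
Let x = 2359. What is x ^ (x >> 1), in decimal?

3500

x = 100100110111 = 2359
x>>1 = 010010011011
XOR  = 110110101100 = 3500
(x ^ (x >> 1) gives the standard binary-reflected Gray code of x.)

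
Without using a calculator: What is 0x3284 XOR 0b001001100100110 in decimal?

8610

0x3284 = 11001010000100
b = 01001100100110
XOR → 10000110100010 = 8610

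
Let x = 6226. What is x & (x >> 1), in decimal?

x = 1100001010010 = 6226
x>>1 = 0110000101001
AND  = 0100000000000 = 2048
(x & (x >> 1) has a 1 wherever x has two consecutive 1 bits.)

2048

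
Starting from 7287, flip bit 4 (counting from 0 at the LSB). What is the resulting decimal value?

7271

x = 1110001110111
bit 4 is currently 1; toggle it via x ^ (1 << 4) = x ^ 16
→ 1110001100111 = 7271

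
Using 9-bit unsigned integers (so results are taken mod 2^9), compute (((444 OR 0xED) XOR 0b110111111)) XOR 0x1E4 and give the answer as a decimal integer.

444 = 110111100
0xED = 011101101
→ OR → 111111101 = 509
0b110111111 = 110111111
→ XOR → 001000010 = 66
0x1E4 = 111100100
→ XOR → 110100110 = 422

422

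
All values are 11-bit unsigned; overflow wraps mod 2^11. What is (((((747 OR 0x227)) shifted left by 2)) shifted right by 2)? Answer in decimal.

747 = 01011101011
0x227 = 01000100111
→ OR → 01011101111 = 751
→ shifted left by 2 (mod 2^11) → 01110111100 = 956
→ shifted right by 2 → 00011101111 = 239

239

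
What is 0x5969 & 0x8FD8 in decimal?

2376

0x5969 = 0101100101101001
0x8FD8 = 1000111111011000
AND → 0000100101001000 = 2376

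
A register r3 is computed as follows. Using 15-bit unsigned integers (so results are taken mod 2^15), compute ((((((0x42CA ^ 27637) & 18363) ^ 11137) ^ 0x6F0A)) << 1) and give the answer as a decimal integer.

2912

0x42CA = 100001011001010
27637 = 110101111110101
→ ^ → 010100100111111 = 10559
18363 = 100011110111011
→ & → 000000100111011 = 315
11137 = 010101110000001
→ ^ → 010101010111010 = 10938
0x6F0A = 110111100001010
→ ^ → 100010110110000 = 17840
→ << 1 (mod 2^15) → 000101101100000 = 2912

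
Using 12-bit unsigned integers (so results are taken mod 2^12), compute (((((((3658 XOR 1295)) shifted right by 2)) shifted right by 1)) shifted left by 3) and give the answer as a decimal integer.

3658 = 111001001010
1295 = 010100001111
→ XOR → 101101000101 = 2885
→ shifted right by 2 → 001011010001 = 721
→ shifted right by 1 → 000101101000 = 360
→ shifted left by 3 (mod 2^12) → 101101000000 = 2880

2880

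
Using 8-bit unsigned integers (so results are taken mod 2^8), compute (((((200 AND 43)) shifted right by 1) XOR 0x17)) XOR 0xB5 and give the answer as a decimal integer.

166

200 = 11001000
43 = 00101011
→ AND → 00001000 = 8
→ shifted right by 1 → 00000100 = 4
0x17 = 00010111
→ XOR → 00010011 = 19
0xB5 = 10110101
→ XOR → 10100110 = 166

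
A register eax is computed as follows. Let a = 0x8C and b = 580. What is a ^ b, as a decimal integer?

712

0x8C = 0010001100
580 = 1001000100
XOR → 1011001000 = 712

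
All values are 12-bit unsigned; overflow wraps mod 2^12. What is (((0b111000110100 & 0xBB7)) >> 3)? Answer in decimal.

326

0b111000110100 = 111000110100
0xBB7 = 101110110111
→ & → 101000110100 = 2612
→ >> 3 → 000101000110 = 326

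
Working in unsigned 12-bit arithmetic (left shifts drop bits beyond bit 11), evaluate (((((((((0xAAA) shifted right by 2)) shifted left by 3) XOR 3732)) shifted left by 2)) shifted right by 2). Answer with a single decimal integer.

0xAAA = 101010101010
→ shifted right by 2 → 001010101010 = 682
→ shifted left by 3 (mod 2^12) → 010101010000 = 1360
3732 = 111010010100
→ XOR → 101111000100 = 3012
→ shifted left by 2 (mod 2^12) → 111100010000 = 3856
→ shifted right by 2 → 001111000100 = 964

964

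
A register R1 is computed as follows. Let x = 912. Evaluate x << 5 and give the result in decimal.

912 = 000001110010000
shift left by 5 → 111001000000000 = 29184
(equivalently, 912 × 2^5 = 912 × 32)

29184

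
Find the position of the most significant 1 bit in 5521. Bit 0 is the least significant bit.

12

5521 = 1010110010001
The topmost 1 is at position 12 (since 2^12 = 4096 ≤ 5521 < 8192).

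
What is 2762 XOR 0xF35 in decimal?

1535

2762 = 101011001010
0xF35 = 111100110101
XOR → 010111111111 = 1535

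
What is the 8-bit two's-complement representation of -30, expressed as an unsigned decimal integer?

30 in 8 bits: 00011110
Invert: 11100001
Add 1:  11100010 = 226
(Check: 2^8 - 30 = 256 - 30 = 226.)

226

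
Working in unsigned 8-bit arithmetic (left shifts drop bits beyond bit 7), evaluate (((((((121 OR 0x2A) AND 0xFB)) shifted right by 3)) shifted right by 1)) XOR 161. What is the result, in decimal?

121 = 01111001
0x2A = 00101010
→ OR → 01111011 = 123
0xFB = 11111011
→ AND → 01111011 = 123
→ shifted right by 3 → 00001111 = 15
→ shifted right by 1 → 00000111 = 7
161 = 10100001
→ XOR → 10100110 = 166

166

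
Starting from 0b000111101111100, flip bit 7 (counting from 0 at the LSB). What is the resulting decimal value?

4092

x = 000111101111100
bit 7 is currently 0; toggle it via x ^ (1 << 7) = x ^ 128
→ 000111111111100 = 4092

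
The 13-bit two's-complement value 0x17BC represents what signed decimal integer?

pattern = 1011110111100 (MSB is 1 ⇒ negative)
Invert: 0100001000011, add 1 → 0100001000100 = 2116, so the value is -2116.
(Equivalently: 6076 - 2^13 = 6076 - 8192 = -2116.)

-2116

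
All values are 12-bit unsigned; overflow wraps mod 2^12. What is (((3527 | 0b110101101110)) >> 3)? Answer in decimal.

445

3527 = 110111000111
0b110101101110 = 110101101110
→ | → 110111101111 = 3567
→ >> 3 → 000110111101 = 445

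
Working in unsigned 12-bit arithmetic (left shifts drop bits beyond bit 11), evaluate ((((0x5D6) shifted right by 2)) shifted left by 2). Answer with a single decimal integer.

0x5D6 = 010111010110
→ shifted right by 2 → 000101110101 = 373
→ shifted left by 2 (mod 2^12) → 010111010100 = 1492

1492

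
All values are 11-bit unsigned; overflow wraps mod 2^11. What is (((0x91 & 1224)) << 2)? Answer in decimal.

512

0x91 = 00010010001
1224 = 10011001000
→ & → 00010000000 = 128
→ << 2 (mod 2^11) → 01000000000 = 512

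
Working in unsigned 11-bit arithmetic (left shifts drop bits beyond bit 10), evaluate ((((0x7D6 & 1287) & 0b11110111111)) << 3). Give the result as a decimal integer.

0x7D6 = 11111010110
1287 = 10100000111
→ & → 10100000110 = 1286
0b11110111111 = 11110111111
→ & → 10100000110 = 1286
→ << 3 (mod 2^11) → 00000110000 = 48

48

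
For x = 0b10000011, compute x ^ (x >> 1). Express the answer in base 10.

x = 10000011 = 131
x>>1 = 01000001
XOR  = 11000010 = 194
(x ^ (x >> 1) gives the standard binary-reflected Gray code of x.)

194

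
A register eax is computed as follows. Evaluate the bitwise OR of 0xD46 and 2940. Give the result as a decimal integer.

3966

0xD46 = 110101000110
2940 = 101101111100
 OR → 111101111110 = 3966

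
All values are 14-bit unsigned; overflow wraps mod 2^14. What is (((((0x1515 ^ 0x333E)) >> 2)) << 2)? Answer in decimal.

9768

0x1515 = 01010100010101
0x333E = 11001100111110
→ ^ → 10011000101011 = 9771
→ >> 2 → 00100110001010 = 2442
→ << 2 (mod 2^14) → 10011000101000 = 9768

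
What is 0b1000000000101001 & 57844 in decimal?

32800

a = 1000000000101001
57844 = 1110000111110100
AND → 1000000000100000 = 32800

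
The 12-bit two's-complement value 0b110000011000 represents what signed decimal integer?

-1000

pattern = 110000011000 (MSB is 1 ⇒ negative)
Invert: 001111100111, add 1 → 001111101000 = 1000, so the value is -1000.
(Equivalently: 3096 - 2^12 = 3096 - 4096 = -1000.)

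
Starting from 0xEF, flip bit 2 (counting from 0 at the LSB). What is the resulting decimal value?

x = 11101111
bit 2 is currently 1; toggle it via x ^ (1 << 2) = x ^ 4
→ 11101011 = 235

235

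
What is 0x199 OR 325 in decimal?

477

0x199 = 110011001
325 = 101000101
 OR → 111011101 = 477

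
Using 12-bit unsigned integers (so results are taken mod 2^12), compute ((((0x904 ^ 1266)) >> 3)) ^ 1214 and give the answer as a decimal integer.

1280

0x904 = 100100000100
1266 = 010011110010
→ ^ → 110111110110 = 3574
→ >> 3 → 000110111110 = 446
1214 = 010010111110
→ ^ → 010100000000 = 1280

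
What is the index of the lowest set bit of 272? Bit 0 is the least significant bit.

272 = 100010000
Trailing zeros: 4, so the lowest set bit is bit 4 (value 16).

4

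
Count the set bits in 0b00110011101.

6

n = 110011101
Count the 1s: 1 + 1 + 1 + 1 + 1 + 1 = 6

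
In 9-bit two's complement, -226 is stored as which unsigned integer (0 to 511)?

286

226 in 9 bits: 011100010
Invert: 100011101
Add 1:  100011110 = 286
(Check: 2^9 - 226 = 512 - 226 = 286.)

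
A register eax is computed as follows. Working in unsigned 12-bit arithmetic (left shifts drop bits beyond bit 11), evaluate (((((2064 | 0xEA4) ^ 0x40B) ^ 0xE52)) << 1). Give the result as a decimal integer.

2064 = 100000010000
0xEA4 = 111010100100
→ | → 111010110100 = 3764
0x40B = 010000001011
→ ^ → 101010111111 = 2751
0xE52 = 111001010010
→ ^ → 010011101101 = 1261
→ << 1 (mod 2^12) → 100111011010 = 2522

2522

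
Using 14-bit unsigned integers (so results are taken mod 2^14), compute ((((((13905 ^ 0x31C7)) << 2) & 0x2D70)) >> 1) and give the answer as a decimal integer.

1576

13905 = 11011001010001
0x31C7 = 11000111000111
→ ^ → 00011110010110 = 1942
→ << 2 (mod 2^14) → 01111001011000 = 7768
0x2D70 = 10110101110000
→ & → 00110001010000 = 3152
→ >> 1 → 00011000101000 = 1576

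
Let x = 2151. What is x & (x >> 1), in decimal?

35

x = 100001100111 = 2151
x>>1 = 010000110011
AND  = 000000100011 = 35
(x & (x >> 1) has a 1 wherever x has two consecutive 1 bits.)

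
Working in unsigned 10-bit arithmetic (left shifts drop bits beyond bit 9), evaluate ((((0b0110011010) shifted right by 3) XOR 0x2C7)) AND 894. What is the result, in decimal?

0b0110011010 = 0110011010
→ shifted right by 3 → 0000110011 = 51
0x2C7 = 1011000111
→ XOR → 1011110100 = 756
894 = 1101111110
→ AND → 1001110100 = 628

628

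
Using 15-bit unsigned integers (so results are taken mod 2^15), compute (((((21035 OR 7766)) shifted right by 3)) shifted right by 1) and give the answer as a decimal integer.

21035 = 101001000101011
7766 = 001111001010110
→ OR → 101111001111111 = 24191
→ shifted right by 3 → 000101111001111 = 3023
→ shifted right by 1 → 000010111100111 = 1511

1511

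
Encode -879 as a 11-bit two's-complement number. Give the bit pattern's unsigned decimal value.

1169

879 in 11 bits: 01101101111
Invert: 10010010000
Add 1:  10010010001 = 1169
(Check: 2^11 - 879 = 2048 - 879 = 1169.)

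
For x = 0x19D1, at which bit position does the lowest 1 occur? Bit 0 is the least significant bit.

0x19D1 = 1100111010001
Trailing zeros: 0, so the lowest set bit is bit 0 (value 1).

0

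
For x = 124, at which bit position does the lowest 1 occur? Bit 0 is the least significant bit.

2

124 = 1111100
Trailing zeros: 2, so the lowest set bit is bit 2 (value 4).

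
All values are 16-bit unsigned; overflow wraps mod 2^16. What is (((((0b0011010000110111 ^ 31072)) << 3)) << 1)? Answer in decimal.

0b0011010000110111 = 0011010000110111
31072 = 0111100101100000
→ ^ → 0100110101010111 = 19799
→ << 3 (mod 2^16) → 0110101010111000 = 27320
→ << 1 (mod 2^16) → 1101010101110000 = 54640

54640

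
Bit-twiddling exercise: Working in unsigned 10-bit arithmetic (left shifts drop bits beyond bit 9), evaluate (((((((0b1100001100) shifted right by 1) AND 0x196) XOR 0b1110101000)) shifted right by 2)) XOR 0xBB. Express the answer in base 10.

0b1100001100 = 1100001100
→ shifted right by 1 → 0110000110 = 390
0x196 = 0110010110
→ AND → 0110000110 = 390
0b1110101000 = 1110101000
→ XOR → 1000101110 = 558
→ shifted right by 2 → 0010001011 = 139
0xBB = 0010111011
→ XOR → 0000110000 = 48

48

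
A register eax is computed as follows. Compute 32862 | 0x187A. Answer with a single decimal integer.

39038

32862 = 1000000001011110
0x187A = 0001100001111010
 OR → 1001100001111110 = 39038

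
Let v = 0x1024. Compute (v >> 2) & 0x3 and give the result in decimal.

v = 1000000100100
Shift right by 2: 10000001001
Mask low 2 bits: 01 = 1

1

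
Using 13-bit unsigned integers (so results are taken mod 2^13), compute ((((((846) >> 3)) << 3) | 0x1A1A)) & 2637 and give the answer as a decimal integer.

2632

846 = 0001101001110
→ >> 3 → 0000001101001 = 105
→ << 3 (mod 2^13) → 0001101001000 = 840
0x1A1A = 1101000011010
→ | → 1101101011010 = 7002
2637 = 0101001001101
→ & → 0101001001000 = 2632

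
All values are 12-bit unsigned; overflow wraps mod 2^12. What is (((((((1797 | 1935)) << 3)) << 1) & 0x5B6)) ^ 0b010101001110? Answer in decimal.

1797 = 011100000101
1935 = 011110001111
→ | → 011110001111 = 1935
→ << 3 (mod 2^12) → 110001111000 = 3192
→ << 1 (mod 2^12) → 100011110000 = 2288
0x5B6 = 010110110110
→ & → 000010110000 = 176
0b010101001110 = 010101001110
→ ^ → 010111111110 = 1534

1534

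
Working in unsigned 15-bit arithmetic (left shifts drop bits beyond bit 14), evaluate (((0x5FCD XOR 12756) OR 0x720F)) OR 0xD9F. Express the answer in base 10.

0x5FCD = 101111111001101
12756 = 011000111010100
→ XOR → 110111000011001 = 28185
0x720F = 111001000001111
→ OR → 111111000011111 = 32287
0xD9F = 000110110011111
→ OR → 111111110011111 = 32671

32671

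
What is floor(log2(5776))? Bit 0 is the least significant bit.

5776 = 1011010010000
The topmost 1 is at position 12 (since 2^12 = 4096 ≤ 5776 < 8192).

12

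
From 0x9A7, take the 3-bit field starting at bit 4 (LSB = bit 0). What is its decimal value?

2

v = 100110100111
Shift right by 4: 10011010
Mask low 3 bits: 010 = 2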